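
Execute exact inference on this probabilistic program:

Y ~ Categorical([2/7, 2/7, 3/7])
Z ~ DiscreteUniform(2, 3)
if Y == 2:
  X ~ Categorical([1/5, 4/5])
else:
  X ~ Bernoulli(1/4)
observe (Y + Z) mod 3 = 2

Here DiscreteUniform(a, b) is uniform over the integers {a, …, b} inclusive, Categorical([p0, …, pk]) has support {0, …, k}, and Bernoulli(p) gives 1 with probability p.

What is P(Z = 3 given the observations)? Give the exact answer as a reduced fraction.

P(Z = 3 | obs) = 3/5

Enumerate traces; 4 have nonzero weight after conditioning:
  (Y=0, Z=2, X=0) weight 3/28
  (Y=0, Z=2, X=1) weight 1/28
  (Y=2, Z=3, X=0) weight 3/70
  (Y=2, Z=3, X=1) weight 6/35
Group by Z:
  weight(Z=2) = 1/7
  weight(Z=3) = 3/14
Total weight = 1/7 + 3/14 = 5/14
P(Z=2 | obs) = 1/7 / 5/14 = 2/5
P(Z=3 | obs) = 3/14 / 5/14 = 3/5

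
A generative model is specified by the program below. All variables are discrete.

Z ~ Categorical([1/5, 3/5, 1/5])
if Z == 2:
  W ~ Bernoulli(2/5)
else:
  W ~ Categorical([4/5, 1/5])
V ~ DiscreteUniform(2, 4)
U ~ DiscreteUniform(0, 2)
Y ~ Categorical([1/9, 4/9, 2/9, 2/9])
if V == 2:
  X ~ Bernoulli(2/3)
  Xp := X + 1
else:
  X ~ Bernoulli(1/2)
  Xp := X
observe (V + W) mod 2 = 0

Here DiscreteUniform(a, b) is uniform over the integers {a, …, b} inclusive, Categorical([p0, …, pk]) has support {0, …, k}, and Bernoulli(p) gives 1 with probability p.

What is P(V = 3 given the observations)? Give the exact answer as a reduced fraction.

P(V = 3 | obs) = 3/22

Enumerate traces; 216 have nonzero weight after conditioning:
  (Z=0, W=0, V=2, U=0, Y=0, X=0) weight 4/6075
  (Z=0, W=0, V=2, U=0, Y=0, X=1) weight 8/6075
  (Z=0, W=0, V=2, U=0, Y=1, X=0) weight 16/6075
  (Z=0, W=0, V=2, U=0, Y=1, X=1) weight 32/6075
  (Z=0, W=0, V=2, U=0, Y=2, X=0) weight 8/6075
  (Z=0, W=0, V=2, U=0, Y=2, X=1) weight 16/6075
  (Z=0, W=0, V=2, U=0, Y=3, X=0) weight 8/6075
  (Z=0, W=0, V=2, U=0, Y=3, X=1) weight 16/6075
  (Z=0, W=0, V=4, U=0, Y=0, X=0) weight 2/2025
  (Z=0, W=1, V=3, U=0, Y=0, X=0) weight 1/4050
  … 206 more
Group by V:
  weight(V=2) = 19/75
  weight(V=3) = 2/25
  weight(V=4) = 19/75
Total weight = 19/75 + 2/25 + 19/75 = 44/75
P(V=2 | obs) = 19/75 / 44/75 = 19/44
P(V=3 | obs) = 2/25 / 44/75 = 3/22
P(V=4 | obs) = 19/75 / 44/75 = 19/44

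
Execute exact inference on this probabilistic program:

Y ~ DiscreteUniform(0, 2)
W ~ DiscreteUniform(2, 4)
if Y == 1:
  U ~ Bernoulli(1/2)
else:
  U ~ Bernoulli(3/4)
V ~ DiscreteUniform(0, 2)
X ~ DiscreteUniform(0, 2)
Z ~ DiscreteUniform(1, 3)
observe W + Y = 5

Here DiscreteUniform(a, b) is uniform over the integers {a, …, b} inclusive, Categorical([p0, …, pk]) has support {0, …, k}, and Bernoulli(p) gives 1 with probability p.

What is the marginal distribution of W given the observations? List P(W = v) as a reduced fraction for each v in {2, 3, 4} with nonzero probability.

P(W=3) = 1/2, P(W=4) = 1/2

Enumerate traces; 108 have nonzero weight after conditioning:
  (Y=1, W=4, U=0, V=0, X=0, Z=1) weight 1/486
  (Y=1, W=4, U=0, V=0, X=0, Z=2) weight 1/486
  (Y=1, W=4, U=0, V=0, X=0, Z=3) weight 1/486
  (Y=1, W=4, U=0, V=0, X=1, Z=1) weight 1/486
  (Y=1, W=4, U=0, V=0, X=1, Z=2) weight 1/486
  (Y=1, W=4, U=0, V=0, X=1, Z=3) weight 1/486
  (Y=1, W=4, U=0, V=0, X=2, Z=1) weight 1/486
  (Y=1, W=4, U=0, V=0, X=2, Z=2) weight 1/486
  (Y=2, W=3, U=0, V=0, X=0, Z=1) weight 1/972
  … 99 more
Group by W:
  weight(W=3) = 1/9
  weight(W=4) = 1/9
Total weight = 1/9 + 1/9 = 2/9
P(W=3 | obs) = 1/9 / 2/9 = 1/2
P(W=4 | obs) = 1/9 / 2/9 = 1/2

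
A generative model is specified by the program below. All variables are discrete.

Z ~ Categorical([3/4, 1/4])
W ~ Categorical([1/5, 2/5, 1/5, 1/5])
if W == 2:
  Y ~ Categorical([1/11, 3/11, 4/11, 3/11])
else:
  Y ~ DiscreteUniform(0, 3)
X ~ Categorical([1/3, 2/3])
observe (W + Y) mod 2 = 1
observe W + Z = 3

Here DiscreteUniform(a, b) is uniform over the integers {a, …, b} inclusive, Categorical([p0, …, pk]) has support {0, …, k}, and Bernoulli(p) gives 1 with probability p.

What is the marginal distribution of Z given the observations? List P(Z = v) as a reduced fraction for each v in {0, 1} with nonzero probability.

P(Z=0) = 11/15, P(Z=1) = 4/15

Enumerate traces; 8 have nonzero weight after conditioning:
  (Z=0, W=3, Y=0, X=0) weight 1/80
  (Z=0, W=3, Y=0, X=1) weight 1/40
  (Z=0, W=3, Y=2, X=0) weight 1/80
  (Z=0, W=3, Y=2, X=1) weight 1/40
  (Z=1, W=2, Y=1, X=0) weight 1/220
  (Z=1, W=2, Y=1, X=1) weight 1/110
  (Z=1, W=2, Y=3, X=0) weight 1/220
  (Z=1, W=2, Y=3, X=1) weight 1/110
Group by Z:
  weight(Z=0) = 3/40
  weight(Z=1) = 3/110
Total weight = 3/40 + 3/110 = 9/88
P(Z=0 | obs) = 3/40 / 9/88 = 11/15
P(Z=1 | obs) = 3/110 / 9/88 = 4/15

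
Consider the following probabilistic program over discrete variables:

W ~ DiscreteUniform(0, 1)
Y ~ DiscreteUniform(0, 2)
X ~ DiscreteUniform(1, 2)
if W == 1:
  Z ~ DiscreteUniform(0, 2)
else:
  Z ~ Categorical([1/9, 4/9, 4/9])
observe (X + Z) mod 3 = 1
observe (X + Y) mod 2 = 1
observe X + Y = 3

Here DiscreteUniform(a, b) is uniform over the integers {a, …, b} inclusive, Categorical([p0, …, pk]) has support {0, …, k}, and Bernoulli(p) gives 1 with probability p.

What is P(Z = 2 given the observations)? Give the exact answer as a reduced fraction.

Enumerate traces; 4 have nonzero weight after conditioning:
  (W=0, Y=1, X=2, Z=2) weight 1/27
  (W=0, Y=2, X=1, Z=0) weight 1/108
  (W=1, Y=1, X=2, Z=2) weight 1/36
  (W=1, Y=2, X=1, Z=0) weight 1/36
Group by Z:
  weight(Z=0) = 1/27
  weight(Z=2) = 7/108
Total weight = 1/27 + 7/108 = 11/108
P(Z=0 | obs) = 1/27 / 11/108 = 4/11
P(Z=2 | obs) = 7/108 / 11/108 = 7/11

P(Z = 2 | obs) = 7/11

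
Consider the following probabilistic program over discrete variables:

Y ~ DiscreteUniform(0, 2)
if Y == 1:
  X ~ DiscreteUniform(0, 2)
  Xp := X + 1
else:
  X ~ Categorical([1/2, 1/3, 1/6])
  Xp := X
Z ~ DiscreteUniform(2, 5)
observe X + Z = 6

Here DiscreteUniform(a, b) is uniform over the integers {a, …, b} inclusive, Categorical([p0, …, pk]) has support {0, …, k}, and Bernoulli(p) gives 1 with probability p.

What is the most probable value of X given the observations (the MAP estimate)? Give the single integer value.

argmax_v P(X = v | obs) = 1

Enumerate traces; 6 have nonzero weight after conditioning:
  (Y=0, X=1, Z=5) weight 1/36
  (Y=0, X=2, Z=4) weight 1/72
  (Y=1, X=1, Z=5) weight 1/36
  (Y=1, X=2, Z=4) weight 1/36
  (Y=2, X=1, Z=5) weight 1/36
  (Y=2, X=2, Z=4) weight 1/72
Group by X:
  weight(X=1) = 1/12
  weight(X=2) = 1/18
Total weight = 1/12 + 1/18 = 5/36
P(X=1 | obs) = 1/12 / 5/36 = 3/5
P(X=2 | obs) = 1/18 / 5/36 = 2/5
argmax = 1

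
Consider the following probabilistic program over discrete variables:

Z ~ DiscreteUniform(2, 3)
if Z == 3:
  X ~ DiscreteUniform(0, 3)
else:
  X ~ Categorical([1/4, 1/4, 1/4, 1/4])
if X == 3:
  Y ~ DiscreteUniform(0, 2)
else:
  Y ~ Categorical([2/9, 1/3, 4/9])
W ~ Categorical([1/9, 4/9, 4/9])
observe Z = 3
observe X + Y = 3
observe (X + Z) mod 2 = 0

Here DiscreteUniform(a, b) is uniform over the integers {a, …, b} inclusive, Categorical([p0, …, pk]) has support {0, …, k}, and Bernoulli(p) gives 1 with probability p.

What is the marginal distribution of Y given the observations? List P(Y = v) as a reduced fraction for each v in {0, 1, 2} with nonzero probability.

P(Y=0) = 3/7, P(Y=2) = 4/7

Enumerate traces; 6 have nonzero weight after conditioning:
  (Z=3, X=1, Y=2, W=0) weight 1/162
  (Z=3, X=1, Y=2, W=1) weight 2/81
  (Z=3, X=1, Y=2, W=2) weight 2/81
  (Z=3, X=3, Y=0, W=0) weight 1/216
  (Z=3, X=3, Y=0, W=1) weight 1/54
  (Z=3, X=3, Y=0, W=2) weight 1/54
Group by Y:
  weight(Y=0) = 1/24
  weight(Y=2) = 1/18
Total weight = 1/24 + 1/18 = 7/72
P(Y=0 | obs) = 1/24 / 7/72 = 3/7
P(Y=2 | obs) = 1/18 / 7/72 = 4/7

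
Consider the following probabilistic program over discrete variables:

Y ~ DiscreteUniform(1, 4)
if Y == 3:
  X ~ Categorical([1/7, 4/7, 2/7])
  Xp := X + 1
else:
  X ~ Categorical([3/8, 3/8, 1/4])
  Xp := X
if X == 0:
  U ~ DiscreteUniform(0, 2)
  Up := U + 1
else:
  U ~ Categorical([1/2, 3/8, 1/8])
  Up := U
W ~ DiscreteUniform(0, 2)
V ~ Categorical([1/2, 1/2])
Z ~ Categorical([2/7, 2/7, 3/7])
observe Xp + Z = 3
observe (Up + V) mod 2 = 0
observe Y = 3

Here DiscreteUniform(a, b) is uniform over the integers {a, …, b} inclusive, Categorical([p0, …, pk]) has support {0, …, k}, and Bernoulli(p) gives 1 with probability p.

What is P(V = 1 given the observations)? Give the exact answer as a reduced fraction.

P(V = 1 | obs) = 13/30

Enumerate traces; 27 have nonzero weight after conditioning:
  (Y=3, X=0, U=0, W=0, V=1, Z=2) weight 1/1176
  (Y=3, X=0, U=0, W=1, V=1, Z=2) weight 1/1176
  (Y=3, X=0, U=0, W=2, V=1, Z=2) weight 1/1176
  (Y=3, X=0, U=1, W=0, V=0, Z=2) weight 1/1176
  (Y=3, X=0, U=1, W=1, V=0, Z=2) weight 1/1176
  (Y=3, X=0, U=1, W=2, V=0, Z=2) weight 1/1176
  (Y=3, X=0, U=2, W=0, V=1, Z=2) weight 1/1176
  (Y=3, X=0, U=2, W=1, V=1, Z=2) weight 1/1176
  … 19 more
Group by V:
  weight(V=0) = 17/784
  weight(V=1) = 13/784
Total weight = 17/784 + 13/784 = 15/392
P(V=0 | obs) = 17/784 / 15/392 = 17/30
P(V=1 | obs) = 13/784 / 15/392 = 13/30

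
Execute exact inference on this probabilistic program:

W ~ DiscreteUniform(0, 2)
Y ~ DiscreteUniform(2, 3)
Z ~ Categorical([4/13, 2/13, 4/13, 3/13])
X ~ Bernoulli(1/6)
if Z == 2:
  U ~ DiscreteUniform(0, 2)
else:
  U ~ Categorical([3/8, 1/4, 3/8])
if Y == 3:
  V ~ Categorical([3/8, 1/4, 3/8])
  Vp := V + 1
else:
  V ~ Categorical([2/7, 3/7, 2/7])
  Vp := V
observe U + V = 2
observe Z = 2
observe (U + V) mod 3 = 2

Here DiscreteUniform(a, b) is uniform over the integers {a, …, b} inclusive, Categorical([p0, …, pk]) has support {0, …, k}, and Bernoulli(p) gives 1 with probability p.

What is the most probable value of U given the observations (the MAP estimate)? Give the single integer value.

argmax_v P(U = v | obs) = 1

Enumerate traces; 36 have nonzero weight after conditioning:
  (W=0, Y=2, Z=2, X=0, U=0, V=2) weight 10/2457
  (W=0, Y=2, Z=2, X=0, U=1, V=1) weight 5/819
  (W=0, Y=2, Z=2, X=0, U=2, V=0) weight 10/2457
  (W=0, Y=2, Z=2, X=1, U=0, V=2) weight 2/2457
  (W=0, Y=2, Z=2, X=1, U=1, V=1) weight 1/819
  (W=0, Y=2, Z=2, X=1, U=2, V=0) weight 2/2457
  (W=0, Y=3, Z=2, X=0, U=0, V=2) weight 5/936
  (W=0, Y=3, Z=2, X=0, U=1, V=1) weight 5/1404
  … 28 more
Group by U:
  weight(U=0) = 37/1092
  weight(U=1) = 19/546
  weight(U=2) = 37/1092
Total weight = 37/1092 + 19/546 + 37/1092 = 4/39
P(U=0 | obs) = 37/1092 / 4/39 = 37/112
P(U=1 | obs) = 19/546 / 4/39 = 19/56
P(U=2 | obs) = 37/1092 / 4/39 = 37/112
argmax = 1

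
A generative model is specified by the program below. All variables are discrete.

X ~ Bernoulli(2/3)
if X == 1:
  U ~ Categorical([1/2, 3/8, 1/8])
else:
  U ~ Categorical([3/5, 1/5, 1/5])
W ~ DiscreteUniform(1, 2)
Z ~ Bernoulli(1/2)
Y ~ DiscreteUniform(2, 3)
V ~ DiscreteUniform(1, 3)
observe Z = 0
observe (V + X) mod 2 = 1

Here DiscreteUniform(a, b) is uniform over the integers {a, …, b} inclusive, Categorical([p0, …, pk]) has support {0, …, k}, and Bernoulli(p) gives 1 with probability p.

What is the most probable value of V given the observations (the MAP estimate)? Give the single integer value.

argmax_v P(V = v | obs) = 2

Enumerate traces; 36 have nonzero weight after conditioning:
  (X=0, U=0, W=1, Z=0, Y=2, V=1) weight 1/120
  (X=0, U=0, W=1, Z=0, Y=2, V=3) weight 1/120
  (X=0, U=0, W=1, Z=0, Y=3, V=1) weight 1/120
  (X=0, U=0, W=1, Z=0, Y=3, V=3) weight 1/120
  (X=0, U=0, W=2, Z=0, Y=2, V=1) weight 1/120
  (X=0, U=0, W=2, Z=0, Y=2, V=3) weight 1/120
  (X=0, U=0, W=2, Z=0, Y=3, V=1) weight 1/120
  (X=0, U=0, W=2, Z=0, Y=3, V=3) weight 1/120
  (X=1, U=0, W=1, Z=0, Y=2, V=2) weight 1/72
  … 27 more
Group by V:
  weight(V=1) = 1/18
  weight(V=2) = 1/9
  weight(V=3) = 1/18
Total weight = 1/18 + 1/9 + 1/18 = 2/9
P(V=1 | obs) = 1/18 / 2/9 = 1/4
P(V=2 | obs) = 1/9 / 2/9 = 1/2
P(V=3 | obs) = 1/18 / 2/9 = 1/4
argmax = 2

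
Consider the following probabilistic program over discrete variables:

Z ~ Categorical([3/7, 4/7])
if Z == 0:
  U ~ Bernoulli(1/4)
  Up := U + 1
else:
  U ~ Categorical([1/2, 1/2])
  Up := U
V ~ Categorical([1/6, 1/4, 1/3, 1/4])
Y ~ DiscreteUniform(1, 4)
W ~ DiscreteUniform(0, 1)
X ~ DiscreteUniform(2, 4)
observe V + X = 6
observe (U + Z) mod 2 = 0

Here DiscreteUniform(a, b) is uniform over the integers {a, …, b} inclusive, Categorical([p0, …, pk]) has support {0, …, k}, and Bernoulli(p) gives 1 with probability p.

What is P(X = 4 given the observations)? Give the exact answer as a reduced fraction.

P(X = 4 | obs) = 4/7

Enumerate traces; 32 have nonzero weight after conditioning:
  (Z=0, U=0, V=2, Y=1, W=0, X=4) weight 1/224
  (Z=0, U=0, V=2, Y=1, W=1, X=4) weight 1/224
  (Z=0, U=0, V=2, Y=2, W=0, X=4) weight 1/224
  (Z=0, U=0, V=2, Y=2, W=1, X=4) weight 1/224
  (Z=0, U=0, V=2, Y=3, W=0, X=4) weight 1/224
  (Z=0, U=0, V=2, Y=3, W=1, X=4) weight 1/224
  (Z=0, U=0, V=2, Y=4, W=0, X=4) weight 1/224
  (Z=0, U=0, V=2, Y=4, W=1, X=4) weight 1/224
  (Z=0, U=0, V=3, Y=1, W=0, X=3) weight 3/896
  … 23 more
Group by X:
  weight(X=3) = 17/336
  weight(X=4) = 17/252
Total weight = 17/336 + 17/252 = 17/144
P(X=3 | obs) = 17/336 / 17/144 = 3/7
P(X=4 | obs) = 17/252 / 17/144 = 4/7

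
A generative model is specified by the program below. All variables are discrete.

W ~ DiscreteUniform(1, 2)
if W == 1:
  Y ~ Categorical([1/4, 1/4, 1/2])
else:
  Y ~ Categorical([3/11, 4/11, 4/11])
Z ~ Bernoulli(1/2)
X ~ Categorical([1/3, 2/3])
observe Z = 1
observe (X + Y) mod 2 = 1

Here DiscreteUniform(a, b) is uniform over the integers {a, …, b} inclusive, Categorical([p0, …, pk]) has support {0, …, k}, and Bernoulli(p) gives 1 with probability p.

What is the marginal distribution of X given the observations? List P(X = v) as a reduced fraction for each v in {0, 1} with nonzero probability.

Enumerate traces; 6 have nonzero weight after conditioning:
  (W=1, Y=0, Z=1, X=1) weight 1/24
  (W=1, Y=1, Z=1, X=0) weight 1/48
  (W=1, Y=2, Z=1, X=1) weight 1/12
  (W=2, Y=0, Z=1, X=1) weight 1/22
  (W=2, Y=1, Z=1, X=0) weight 1/33
  (W=2, Y=2, Z=1, X=1) weight 2/33
Group by X:
  weight(X=0) = 9/176
  weight(X=1) = 61/264
Total weight = 9/176 + 61/264 = 149/528
P(X=0 | obs) = 9/176 / 149/528 = 27/149
P(X=1 | obs) = 61/264 / 149/528 = 122/149

P(X=0) = 27/149, P(X=1) = 122/149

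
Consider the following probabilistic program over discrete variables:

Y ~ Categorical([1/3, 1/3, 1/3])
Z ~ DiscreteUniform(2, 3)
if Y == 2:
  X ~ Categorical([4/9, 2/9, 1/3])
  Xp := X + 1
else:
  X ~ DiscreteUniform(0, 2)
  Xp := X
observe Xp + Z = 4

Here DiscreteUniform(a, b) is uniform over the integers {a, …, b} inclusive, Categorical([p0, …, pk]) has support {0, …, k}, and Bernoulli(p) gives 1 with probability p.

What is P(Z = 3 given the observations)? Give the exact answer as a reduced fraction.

P(Z = 3 | obs) = 5/9

Enumerate traces; 6 have nonzero weight after conditioning:
  (Y=0, Z=2, X=2) weight 1/18
  (Y=0, Z=3, X=1) weight 1/18
  (Y=1, Z=2, X=2) weight 1/18
  (Y=1, Z=3, X=1) weight 1/18
  (Y=2, Z=2, X=1) weight 1/27
  (Y=2, Z=3, X=0) weight 2/27
Group by Z:
  weight(Z=2) = 4/27
  weight(Z=3) = 5/27
Total weight = 4/27 + 5/27 = 1/3
P(Z=2 | obs) = 4/27 / 1/3 = 4/9
P(Z=3 | obs) = 5/27 / 1/3 = 5/9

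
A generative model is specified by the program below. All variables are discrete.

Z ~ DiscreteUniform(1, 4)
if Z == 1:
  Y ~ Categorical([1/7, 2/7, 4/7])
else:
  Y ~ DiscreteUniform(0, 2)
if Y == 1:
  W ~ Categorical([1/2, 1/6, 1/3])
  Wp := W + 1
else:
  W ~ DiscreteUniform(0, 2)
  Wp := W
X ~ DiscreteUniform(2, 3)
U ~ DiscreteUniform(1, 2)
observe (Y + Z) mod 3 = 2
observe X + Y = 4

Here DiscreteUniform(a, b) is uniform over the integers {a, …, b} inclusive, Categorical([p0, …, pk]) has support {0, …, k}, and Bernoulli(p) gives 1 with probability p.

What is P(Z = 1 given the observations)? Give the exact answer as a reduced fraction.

Enumerate traces; 18 have nonzero weight after conditioning:
  (Z=1, Y=1, W=0, X=3, U=1) weight 1/112
  (Z=1, Y=1, W=0, X=3, U=2) weight 1/112
  (Z=1, Y=1, W=1, X=3, U=1) weight 1/336
  (Z=1, Y=1, W=1, X=3, U=2) weight 1/336
  (Z=1, Y=1, W=2, X=3, U=1) weight 1/168
  (Z=1, Y=1, W=2, X=3, U=2) weight 1/168
  (Z=3, Y=2, W=0, X=2, U=1) weight 1/144
  (Z=3, Y=2, W=0, X=2, U=2) weight 1/144
  (Z=4, Y=1, W=0, X=3, U=1) weight 1/96
  … 9 more
Group by Z:
  weight(Z=1) = 1/28
  weight(Z=3) = 1/24
  weight(Z=4) = 1/24
Total weight = 1/28 + 1/24 + 1/24 = 5/42
P(Z=1 | obs) = 1/28 / 5/42 = 3/10
P(Z=3 | obs) = 1/24 / 5/42 = 7/20
P(Z=4 | obs) = 1/24 / 5/42 = 7/20

P(Z = 1 | obs) = 3/10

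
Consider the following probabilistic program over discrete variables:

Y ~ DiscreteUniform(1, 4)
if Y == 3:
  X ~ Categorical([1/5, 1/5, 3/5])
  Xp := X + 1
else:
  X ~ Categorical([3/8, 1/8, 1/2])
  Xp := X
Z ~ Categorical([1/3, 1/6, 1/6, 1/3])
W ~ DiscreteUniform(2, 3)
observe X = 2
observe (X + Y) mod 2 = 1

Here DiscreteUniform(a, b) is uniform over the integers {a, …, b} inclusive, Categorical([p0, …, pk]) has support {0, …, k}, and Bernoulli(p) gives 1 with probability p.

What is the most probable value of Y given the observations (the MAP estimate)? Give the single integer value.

argmax_v P(Y = v | obs) = 3

Enumerate traces; 16 have nonzero weight after conditioning:
  (Y=1, X=2, Z=0, W=2) weight 1/48
  (Y=1, X=2, Z=0, W=3) weight 1/48
  (Y=1, X=2, Z=1, W=2) weight 1/96
  (Y=1, X=2, Z=1, W=3) weight 1/96
  (Y=1, X=2, Z=2, W=2) weight 1/96
  (Y=1, X=2, Z=2, W=3) weight 1/96
  (Y=1, X=2, Z=3, W=2) weight 1/48
  (Y=1, X=2, Z=3, W=3) weight 1/48
  (Y=3, X=2, Z=0, W=2) weight 1/40
  … 7 more
Group by Y:
  weight(Y=1) = 1/8
  weight(Y=3) = 3/20
Total weight = 1/8 + 3/20 = 11/40
P(Y=1 | obs) = 1/8 / 11/40 = 5/11
P(Y=3 | obs) = 3/20 / 11/40 = 6/11
argmax = 3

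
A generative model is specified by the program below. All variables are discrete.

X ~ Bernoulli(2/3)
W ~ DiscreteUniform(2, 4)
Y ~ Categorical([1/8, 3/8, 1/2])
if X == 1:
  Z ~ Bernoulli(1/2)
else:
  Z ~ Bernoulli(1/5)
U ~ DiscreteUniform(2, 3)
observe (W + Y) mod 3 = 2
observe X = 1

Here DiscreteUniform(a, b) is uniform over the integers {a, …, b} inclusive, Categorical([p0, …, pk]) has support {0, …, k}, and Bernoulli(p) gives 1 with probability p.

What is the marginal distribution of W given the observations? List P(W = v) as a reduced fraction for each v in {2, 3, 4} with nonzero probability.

P(W=2) = 1/8, P(W=3) = 1/2, P(W=4) = 3/8

Enumerate traces; 12 have nonzero weight after conditioning:
  (X=1, W=2, Y=0, Z=0, U=2) weight 1/144
  (X=1, W=2, Y=0, Z=0, U=3) weight 1/144
  (X=1, W=2, Y=0, Z=1, U=2) weight 1/144
  (X=1, W=2, Y=0, Z=1, U=3) weight 1/144
  (X=1, W=3, Y=2, Z=0, U=2) weight 1/36
  (X=1, W=3, Y=2, Z=0, U=3) weight 1/36
  (X=1, W=3, Y=2, Z=1, U=2) weight 1/36
  (X=1, W=3, Y=2, Z=1, U=3) weight 1/36
  (X=1, W=4, Y=1, Z=0, U=2) weight 1/48
  … 3 more
Group by W:
  weight(W=2) = 1/36
  weight(W=3) = 1/9
  weight(W=4) = 1/12
Total weight = 1/36 + 1/9 + 1/12 = 2/9
P(W=2 | obs) = 1/36 / 2/9 = 1/8
P(W=3 | obs) = 1/9 / 2/9 = 1/2
P(W=4 | obs) = 1/12 / 2/9 = 3/8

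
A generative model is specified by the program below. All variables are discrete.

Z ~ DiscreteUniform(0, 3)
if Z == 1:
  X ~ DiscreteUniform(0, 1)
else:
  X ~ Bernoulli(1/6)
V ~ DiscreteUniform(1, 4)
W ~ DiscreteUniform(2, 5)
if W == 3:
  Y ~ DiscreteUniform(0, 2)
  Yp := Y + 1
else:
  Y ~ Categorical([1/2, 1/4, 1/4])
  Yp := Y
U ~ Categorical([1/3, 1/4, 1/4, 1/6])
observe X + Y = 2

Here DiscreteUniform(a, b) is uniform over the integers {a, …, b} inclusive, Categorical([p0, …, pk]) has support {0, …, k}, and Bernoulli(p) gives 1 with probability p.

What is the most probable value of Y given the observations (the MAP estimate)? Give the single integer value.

Enumerate traces; 512 have nonzero weight after conditioning:
  (Z=0, X=0, V=1, W=2, Y=2, U=0) weight 5/4608
  (Z=0, X=0, V=1, W=2, Y=2, U=1) weight 5/6144
  (Z=0, X=0, V=1, W=2, Y=2, U=2) weight 5/6144
  (Z=0, X=0, V=1, W=2, Y=2, U=3) weight 5/9216
  (Z=0, X=0, V=1, W=3, Y=2, U=0) weight 5/3456
  (Z=0, X=0, V=1, W=3, Y=2, U=1) weight 5/4608
  (Z=0, X=0, V=1, W=3, Y=2, U=2) weight 5/4608
  (Z=0, X=0, V=1, W=3, Y=2, U=3) weight 5/6912
  (Z=0, X=1, V=1, W=2, Y=1, U=0) weight 1/4608
  … 503 more
Group by Y:
  weight(Y=1) = 13/192
  weight(Y=2) = 13/64
Total weight = 13/192 + 13/64 = 13/48
P(Y=1 | obs) = 13/192 / 13/48 = 1/4
P(Y=2 | obs) = 13/64 / 13/48 = 3/4
argmax = 2

argmax_v P(Y = v | obs) = 2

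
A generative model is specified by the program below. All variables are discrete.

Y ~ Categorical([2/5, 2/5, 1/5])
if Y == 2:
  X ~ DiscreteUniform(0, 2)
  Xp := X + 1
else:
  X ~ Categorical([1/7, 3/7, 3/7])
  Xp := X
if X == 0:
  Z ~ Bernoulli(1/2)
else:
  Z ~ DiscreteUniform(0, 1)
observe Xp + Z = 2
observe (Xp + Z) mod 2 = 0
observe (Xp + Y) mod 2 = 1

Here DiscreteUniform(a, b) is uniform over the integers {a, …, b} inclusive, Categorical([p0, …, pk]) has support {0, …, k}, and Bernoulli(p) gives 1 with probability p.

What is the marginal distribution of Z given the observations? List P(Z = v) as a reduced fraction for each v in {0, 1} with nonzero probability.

Enumerate traces; 3 have nonzero weight after conditioning:
  (Y=0, X=1, Z=1) weight 3/35
  (Y=1, X=2, Z=0) weight 3/35
  (Y=2, X=0, Z=1) weight 1/30
Group by Z:
  weight(Z=0) = 3/35
  weight(Z=1) = 5/42
Total weight = 3/35 + 5/42 = 43/210
P(Z=0 | obs) = 3/35 / 43/210 = 18/43
P(Z=1 | obs) = 5/42 / 43/210 = 25/43

P(Z=0) = 18/43, P(Z=1) = 25/43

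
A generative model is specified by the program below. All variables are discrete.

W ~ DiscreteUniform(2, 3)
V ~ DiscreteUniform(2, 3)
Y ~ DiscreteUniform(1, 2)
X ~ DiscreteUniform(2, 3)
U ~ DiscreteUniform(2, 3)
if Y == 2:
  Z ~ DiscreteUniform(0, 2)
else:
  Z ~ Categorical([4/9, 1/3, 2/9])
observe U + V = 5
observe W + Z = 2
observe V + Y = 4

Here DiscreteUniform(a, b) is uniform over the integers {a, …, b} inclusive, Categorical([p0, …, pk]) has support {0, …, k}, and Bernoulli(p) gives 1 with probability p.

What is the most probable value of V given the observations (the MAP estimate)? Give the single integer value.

argmax_v P(V = v | obs) = 3

Enumerate traces; 4 have nonzero weight after conditioning:
  (W=2, V=2, Y=2, X=2, U=3, Z=0) weight 1/96
  (W=2, V=2, Y=2, X=3, U=3, Z=0) weight 1/96
  (W=2, V=3, Y=1, X=2, U=2, Z=0) weight 1/72
  (W=2, V=3, Y=1, X=3, U=2, Z=0) weight 1/72
Group by V:
  weight(V=2) = 1/48
  weight(V=3) = 1/36
Total weight = 1/48 + 1/36 = 7/144
P(V=2 | obs) = 1/48 / 7/144 = 3/7
P(V=3 | obs) = 1/36 / 7/144 = 4/7
argmax = 3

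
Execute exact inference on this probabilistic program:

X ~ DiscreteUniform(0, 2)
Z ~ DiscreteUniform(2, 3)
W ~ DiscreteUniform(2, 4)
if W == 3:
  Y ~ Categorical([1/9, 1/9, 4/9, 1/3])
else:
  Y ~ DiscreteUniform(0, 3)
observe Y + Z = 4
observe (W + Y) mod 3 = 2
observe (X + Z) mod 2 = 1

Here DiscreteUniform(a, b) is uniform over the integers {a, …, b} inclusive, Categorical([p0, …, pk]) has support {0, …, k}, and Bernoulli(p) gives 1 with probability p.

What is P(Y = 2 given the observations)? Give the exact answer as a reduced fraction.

P(Y = 2 | obs) = 8/17

Enumerate traces; 3 have nonzero weight after conditioning:
  (X=0, Z=3, W=4, Y=1) weight 1/72
  (X=1, Z=2, W=3, Y=2) weight 2/81
  (X=2, Z=3, W=4, Y=1) weight 1/72
Group by Y:
  weight(Y=1) = 1/36
  weight(Y=2) = 2/81
Total weight = 1/36 + 2/81 = 17/324
P(Y=1 | obs) = 1/36 / 17/324 = 9/17
P(Y=2 | obs) = 2/81 / 17/324 = 8/17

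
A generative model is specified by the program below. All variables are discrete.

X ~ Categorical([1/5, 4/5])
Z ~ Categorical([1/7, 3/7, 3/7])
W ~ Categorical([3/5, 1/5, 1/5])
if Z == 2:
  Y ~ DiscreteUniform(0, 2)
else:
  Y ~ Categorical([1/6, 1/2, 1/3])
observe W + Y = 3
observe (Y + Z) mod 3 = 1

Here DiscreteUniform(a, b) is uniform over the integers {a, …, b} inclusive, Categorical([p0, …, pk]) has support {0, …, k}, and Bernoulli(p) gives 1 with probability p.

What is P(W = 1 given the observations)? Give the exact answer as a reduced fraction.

P(W = 1 | obs) = 2/3

Enumerate traces; 4 have nonzero weight after conditioning:
  (X=0, Z=0, W=2, Y=1) weight 1/350
  (X=0, Z=2, W=1, Y=2) weight 1/175
  (X=1, Z=0, W=2, Y=1) weight 2/175
  (X=1, Z=2, W=1, Y=2) weight 4/175
Group by W:
  weight(W=1) = 1/35
  weight(W=2) = 1/70
Total weight = 1/35 + 1/70 = 3/70
P(W=1 | obs) = 1/35 / 3/70 = 2/3
P(W=2 | obs) = 1/70 / 3/70 = 1/3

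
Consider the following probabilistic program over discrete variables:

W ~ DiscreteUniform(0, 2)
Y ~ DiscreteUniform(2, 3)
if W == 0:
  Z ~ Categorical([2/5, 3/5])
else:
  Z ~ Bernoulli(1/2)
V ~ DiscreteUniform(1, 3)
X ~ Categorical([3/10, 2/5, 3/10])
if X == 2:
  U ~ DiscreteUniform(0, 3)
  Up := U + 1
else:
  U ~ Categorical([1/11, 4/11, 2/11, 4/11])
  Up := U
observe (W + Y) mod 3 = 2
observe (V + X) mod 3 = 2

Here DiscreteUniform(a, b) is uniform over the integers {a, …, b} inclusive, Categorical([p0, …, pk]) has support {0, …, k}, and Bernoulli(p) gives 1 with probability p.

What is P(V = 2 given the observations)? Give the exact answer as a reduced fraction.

Enumerate traces; 48 have nonzero weight after conditioning:
  (W=0, Y=2, Z=0, V=1, X=1, U=0) weight 2/2475
  (W=0, Y=2, Z=0, V=1, X=1, U=1) weight 8/2475
  (W=0, Y=2, Z=0, V=1, X=1, U=2) weight 4/2475
  (W=0, Y=2, Z=0, V=1, X=1, U=3) weight 8/2475
  (W=0, Y=2, Z=0, V=2, X=0, U=0) weight 1/1650
  (W=0, Y=2, Z=0, V=2, X=0, U=1) weight 2/825
  (W=0, Y=2, Z=0, V=2, X=0, U=2) weight 1/825
  (W=0, Y=2, Z=0, V=2, X=0, U=3) weight 2/825
  (W=0, Y=2, Z=0, V=3, X=2, U=0) weight 1/600
  … 39 more
Group by V:
  weight(V=1) = 2/45
  weight(V=2) = 1/30
  weight(V=3) = 1/30
Total weight = 2/45 + 1/30 + 1/30 = 1/9
P(V=1 | obs) = 2/45 / 1/9 = 2/5
P(V=2 | obs) = 1/30 / 1/9 = 3/10
P(V=3 | obs) = 1/30 / 1/9 = 3/10

P(V = 2 | obs) = 3/10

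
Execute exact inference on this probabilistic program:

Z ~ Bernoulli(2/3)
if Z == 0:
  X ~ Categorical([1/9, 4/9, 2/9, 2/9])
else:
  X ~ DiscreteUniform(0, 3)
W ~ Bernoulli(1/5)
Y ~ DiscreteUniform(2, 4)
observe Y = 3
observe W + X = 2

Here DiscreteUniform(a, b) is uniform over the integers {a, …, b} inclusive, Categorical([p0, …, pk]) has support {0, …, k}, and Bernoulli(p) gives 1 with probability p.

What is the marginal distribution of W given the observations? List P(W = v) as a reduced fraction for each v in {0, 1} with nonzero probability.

Enumerate traces; 4 have nonzero weight after conditioning:
  (Z=0, X=1, W=1, Y=3) weight 4/405
  (Z=0, X=2, W=0, Y=3) weight 8/405
  (Z=1, X=1, W=1, Y=3) weight 1/90
  (Z=1, X=2, W=0, Y=3) weight 2/45
Group by W:
  weight(W=0) = 26/405
  weight(W=1) = 17/810
Total weight = 26/405 + 17/810 = 23/270
P(W=0 | obs) = 26/405 / 23/270 = 52/69
P(W=1 | obs) = 17/810 / 23/270 = 17/69

P(W=0) = 52/69, P(W=1) = 17/69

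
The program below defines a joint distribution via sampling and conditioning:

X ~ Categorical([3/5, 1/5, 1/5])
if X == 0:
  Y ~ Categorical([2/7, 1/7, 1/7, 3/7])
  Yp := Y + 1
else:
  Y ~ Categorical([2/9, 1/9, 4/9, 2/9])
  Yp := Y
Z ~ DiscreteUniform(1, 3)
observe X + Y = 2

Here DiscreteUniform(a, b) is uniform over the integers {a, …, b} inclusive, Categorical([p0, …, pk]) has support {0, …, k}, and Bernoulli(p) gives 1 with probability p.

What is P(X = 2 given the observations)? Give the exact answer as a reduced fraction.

P(X = 2 | obs) = 7/24

Enumerate traces; 9 have nonzero weight after conditioning:
  (X=0, Y=2, Z=1) weight 1/35
  (X=0, Y=2, Z=2) weight 1/35
  (X=0, Y=2, Z=3) weight 1/35
  (X=1, Y=1, Z=1) weight 1/135
  (X=1, Y=1, Z=2) weight 1/135
  (X=1, Y=1, Z=3) weight 1/135
  (X=2, Y=0, Z=1) weight 2/135
  (X=2, Y=0, Z=2) weight 2/135
  … 1 more
Group by X:
  weight(X=0) = 3/35
  weight(X=1) = 1/45
  weight(X=2) = 2/45
Total weight = 3/35 + 1/45 + 2/45 = 16/105
P(X=0 | obs) = 3/35 / 16/105 = 9/16
P(X=1 | obs) = 1/45 / 16/105 = 7/48
P(X=2 | obs) = 2/45 / 16/105 = 7/24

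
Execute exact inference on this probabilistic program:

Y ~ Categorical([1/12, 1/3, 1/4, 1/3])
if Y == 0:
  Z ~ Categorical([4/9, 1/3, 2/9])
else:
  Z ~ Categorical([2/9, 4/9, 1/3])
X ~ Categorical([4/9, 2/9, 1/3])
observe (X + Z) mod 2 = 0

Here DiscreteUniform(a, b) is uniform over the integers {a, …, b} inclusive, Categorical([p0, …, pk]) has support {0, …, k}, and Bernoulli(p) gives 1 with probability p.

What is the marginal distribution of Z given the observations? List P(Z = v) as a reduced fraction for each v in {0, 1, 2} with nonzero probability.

Enumerate traces; 20 have nonzero weight after conditioning:
  (Y=0, Z=0, X=0) weight 4/243
  (Y=0, Z=0, X=2) weight 1/81
  (Y=0, Z=1, X=1) weight 1/162
  (Y=0, Z=2, X=0) weight 2/243
  (Y=0, Z=2, X=2) weight 1/162
  (Y=1, Z=0, X=0) weight 8/243
  (Y=1, Z=0, X=2) weight 2/81
  (Y=1, Z=1, X=1) weight 8/243
  … 12 more
Group by Z:
  weight(Z=0) = 91/486
  weight(Z=1) = 47/486
  weight(Z=2) = 245/972
Total weight = 91/486 + 47/486 + 245/972 = 521/972
P(Z=0 | obs) = 91/486 / 521/972 = 182/521
P(Z=1 | obs) = 47/486 / 521/972 = 94/521
P(Z=2 | obs) = 245/972 / 521/972 = 245/521

P(Z=0) = 182/521, P(Z=1) = 94/521, P(Z=2) = 245/521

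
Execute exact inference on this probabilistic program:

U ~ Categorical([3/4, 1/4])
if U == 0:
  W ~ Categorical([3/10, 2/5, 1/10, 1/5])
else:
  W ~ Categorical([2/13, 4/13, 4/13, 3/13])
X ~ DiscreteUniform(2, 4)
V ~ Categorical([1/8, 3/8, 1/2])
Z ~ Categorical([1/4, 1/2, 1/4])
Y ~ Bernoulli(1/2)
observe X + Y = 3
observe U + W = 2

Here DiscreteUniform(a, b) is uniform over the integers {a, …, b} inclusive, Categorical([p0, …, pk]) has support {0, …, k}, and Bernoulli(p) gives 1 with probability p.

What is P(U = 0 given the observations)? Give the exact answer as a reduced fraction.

Enumerate traces; 36 have nonzero weight after conditioning:
  (U=0, W=2, X=2, V=0, Z=0, Y=1) weight 1/2560
  (U=0, W=2, X=2, V=0, Z=1, Y=1) weight 1/1280
  (U=0, W=2, X=2, V=0, Z=2, Y=1) weight 1/2560
  (U=0, W=2, X=2, V=1, Z=0, Y=1) weight 3/2560
  (U=0, W=2, X=2, V=1, Z=1, Y=1) weight 3/1280
  (U=0, W=2, X=2, V=1, Z=2, Y=1) weight 3/2560
  (U=0, W=2, X=2, V=2, Z=0, Y=1) weight 1/640
  (U=0, W=2, X=2, V=2, Z=1, Y=1) weight 1/320
  (U=1, W=1, X=2, V=0, Z=0, Y=1) weight 1/2496
  … 27 more
Group by U:
  weight(U=0) = 1/40
  weight(U=1) = 1/39
Total weight = 1/40 + 1/39 = 79/1560
P(U=0 | obs) = 1/40 / 79/1560 = 39/79
P(U=1 | obs) = 1/39 / 79/1560 = 40/79

P(U = 0 | obs) = 39/79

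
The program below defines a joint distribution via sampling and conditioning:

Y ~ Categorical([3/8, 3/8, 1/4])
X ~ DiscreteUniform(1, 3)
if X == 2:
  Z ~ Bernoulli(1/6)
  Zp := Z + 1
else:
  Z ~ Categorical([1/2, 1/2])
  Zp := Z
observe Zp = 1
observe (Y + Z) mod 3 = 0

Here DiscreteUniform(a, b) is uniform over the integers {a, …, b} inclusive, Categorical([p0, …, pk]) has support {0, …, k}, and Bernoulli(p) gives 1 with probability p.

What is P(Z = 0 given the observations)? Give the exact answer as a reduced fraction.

Enumerate traces; 3 have nonzero weight after conditioning:
  (Y=0, X=2, Z=0) weight 5/48
  (Y=2, X=1, Z=1) weight 1/24
  (Y=2, X=3, Z=1) weight 1/24
Group by Z:
  weight(Z=0) = 5/48
  weight(Z=1) = 1/12
Total weight = 5/48 + 1/12 = 3/16
P(Z=0 | obs) = 5/48 / 3/16 = 5/9
P(Z=1 | obs) = 1/12 / 3/16 = 4/9

P(Z = 0 | obs) = 5/9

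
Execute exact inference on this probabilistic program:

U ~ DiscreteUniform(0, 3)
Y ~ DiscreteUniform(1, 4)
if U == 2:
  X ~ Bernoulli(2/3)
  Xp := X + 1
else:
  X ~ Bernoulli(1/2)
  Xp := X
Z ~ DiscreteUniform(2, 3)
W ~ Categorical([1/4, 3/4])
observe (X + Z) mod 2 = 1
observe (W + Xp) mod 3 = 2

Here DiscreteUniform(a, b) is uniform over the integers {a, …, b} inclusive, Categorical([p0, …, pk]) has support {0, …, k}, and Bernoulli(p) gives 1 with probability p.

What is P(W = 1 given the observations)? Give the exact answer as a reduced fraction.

P(W = 1 | obs) = 33/37

Enumerate traces; 20 have nonzero weight after conditioning:
  (U=0, Y=1, X=1, Z=2, W=1) weight 3/256
  (U=0, Y=2, X=1, Z=2, W=1) weight 3/256
  (U=0, Y=3, X=1, Z=2, W=1) weight 3/256
  (U=0, Y=4, X=1, Z=2, W=1) weight 3/256
  (U=1, Y=1, X=1, Z=2, W=1) weight 3/256
  (U=1, Y=2, X=1, Z=2, W=1) weight 3/256
  (U=1, Y=3, X=1, Z=2, W=1) weight 3/256
  (U=1, Y=4, X=1, Z=2, W=1) weight 3/256
  (U=2, Y=1, X=1, Z=2, W=0) weight 1/192
  … 11 more
Group by W:
  weight(W=0) = 1/48
  weight(W=1) = 11/64
Total weight = 1/48 + 11/64 = 37/192
P(W=0 | obs) = 1/48 / 37/192 = 4/37
P(W=1 | obs) = 11/64 / 37/192 = 33/37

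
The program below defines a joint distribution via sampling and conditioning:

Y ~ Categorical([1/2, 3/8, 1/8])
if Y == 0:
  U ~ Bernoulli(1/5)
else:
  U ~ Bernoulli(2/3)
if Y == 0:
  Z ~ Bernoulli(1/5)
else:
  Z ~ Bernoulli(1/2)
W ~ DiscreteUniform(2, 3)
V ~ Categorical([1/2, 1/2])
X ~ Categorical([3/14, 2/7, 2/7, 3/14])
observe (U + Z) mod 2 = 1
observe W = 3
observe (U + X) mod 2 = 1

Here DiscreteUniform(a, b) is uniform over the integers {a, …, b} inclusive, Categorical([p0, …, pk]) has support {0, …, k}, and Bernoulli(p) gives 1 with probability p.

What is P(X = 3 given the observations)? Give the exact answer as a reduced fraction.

Enumerate traces; 24 have nonzero weight after conditioning:
  (Y=0, U=0, Z=1, W=3, V=0, X=1) weight 1/175
  (Y=0, U=0, Z=1, W=3, V=0, X=3) weight 3/700
  (Y=0, U=0, Z=1, W=3, V=1, X=1) weight 1/175
  (Y=0, U=0, Z=1, W=3, V=1, X=3) weight 3/700
  (Y=0, U=1, Z=0, W=3, V=0, X=0) weight 3/700
  (Y=0, U=1, Z=0, W=3, V=0, X=2) weight 1/175
  (Y=0, U=1, Z=0, W=3, V=1, X=0) weight 3/700
  (Y=0, U=1, Z=0, W=3, V=1, X=2) weight 1/175
  … 16 more
Group by X:
  weight(X=0) = 37/1400
  weight(X=1) = 7/300
  weight(X=2) = 37/1050
  weight(X=3) = 7/400
Total weight = 37/1400 + 7/300 + 37/1050 + 7/400 = 41/400
P(X=0 | obs) = 37/1400 / 41/400 = 74/287
P(X=1 | obs) = 7/300 / 41/400 = 28/123
P(X=2 | obs) = 37/1050 / 41/400 = 296/861
P(X=3 | obs) = 7/400 / 41/400 = 7/41

P(X = 3 | obs) = 7/41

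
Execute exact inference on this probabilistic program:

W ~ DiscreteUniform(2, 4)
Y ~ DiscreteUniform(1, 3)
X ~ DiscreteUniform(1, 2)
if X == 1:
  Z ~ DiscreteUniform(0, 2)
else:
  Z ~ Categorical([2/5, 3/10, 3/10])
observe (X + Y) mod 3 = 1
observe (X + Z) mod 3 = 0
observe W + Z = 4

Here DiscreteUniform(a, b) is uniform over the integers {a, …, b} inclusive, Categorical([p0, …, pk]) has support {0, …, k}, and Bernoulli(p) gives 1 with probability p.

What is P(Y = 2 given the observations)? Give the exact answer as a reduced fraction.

Enumerate traces; 2 have nonzero weight after conditioning:
  (W=2, Y=3, X=1, Z=2) weight 1/54
  (W=3, Y=2, X=2, Z=1) weight 1/60
Group by Y:
  weight(Y=2) = 1/60
  weight(Y=3) = 1/54
Total weight = 1/60 + 1/54 = 19/540
P(Y=2 | obs) = 1/60 / 19/540 = 9/19
P(Y=3 | obs) = 1/54 / 19/540 = 10/19

P(Y = 2 | obs) = 9/19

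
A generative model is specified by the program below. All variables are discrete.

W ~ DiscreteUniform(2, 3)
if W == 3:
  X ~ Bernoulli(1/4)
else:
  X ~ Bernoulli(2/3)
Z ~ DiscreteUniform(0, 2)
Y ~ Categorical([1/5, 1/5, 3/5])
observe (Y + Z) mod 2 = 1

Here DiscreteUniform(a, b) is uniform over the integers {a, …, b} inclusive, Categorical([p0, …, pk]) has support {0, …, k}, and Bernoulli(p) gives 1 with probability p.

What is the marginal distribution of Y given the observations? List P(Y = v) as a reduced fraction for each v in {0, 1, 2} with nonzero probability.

P(Y=0) = 1/6, P(Y=1) = 1/3, P(Y=2) = 1/2

Enumerate traces; 16 have nonzero weight after conditioning:
  (W=2, X=0, Z=0, Y=1) weight 1/90
  (W=2, X=0, Z=1, Y=0) weight 1/90
  (W=2, X=0, Z=1, Y=2) weight 1/30
  (W=2, X=0, Z=2, Y=1) weight 1/90
  (W=2, X=1, Z=0, Y=1) weight 1/45
  (W=2, X=1, Z=1, Y=0) weight 1/45
  (W=2, X=1, Z=1, Y=2) weight 1/15
  (W=2, X=1, Z=2, Y=1) weight 1/45
  … 8 more
Group by Y:
  weight(Y=0) = 1/15
  weight(Y=1) = 2/15
  weight(Y=2) = 1/5
Total weight = 1/15 + 2/15 + 1/5 = 2/5
P(Y=0 | obs) = 1/15 / 2/5 = 1/6
P(Y=1 | obs) = 2/15 / 2/5 = 1/3
P(Y=2 | obs) = 1/5 / 2/5 = 1/2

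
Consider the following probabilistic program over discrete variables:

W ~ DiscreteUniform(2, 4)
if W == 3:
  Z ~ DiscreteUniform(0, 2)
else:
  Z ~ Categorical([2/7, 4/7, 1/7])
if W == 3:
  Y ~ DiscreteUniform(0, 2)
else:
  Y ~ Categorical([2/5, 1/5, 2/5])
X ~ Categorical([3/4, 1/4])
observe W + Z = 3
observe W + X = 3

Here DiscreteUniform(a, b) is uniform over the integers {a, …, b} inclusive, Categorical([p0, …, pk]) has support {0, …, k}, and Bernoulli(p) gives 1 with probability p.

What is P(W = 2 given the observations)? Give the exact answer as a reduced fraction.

Enumerate traces; 6 have nonzero weight after conditioning:
  (W=2, Z=1, Y=0, X=1) weight 2/105
  (W=2, Z=1, Y=1, X=1) weight 1/105
  (W=2, Z=1, Y=2, X=1) weight 2/105
  (W=3, Z=0, Y=0, X=0) weight 1/36
  (W=3, Z=0, Y=1, X=0) weight 1/36
  (W=3, Z=0, Y=2, X=0) weight 1/36
Group by W:
  weight(W=2) = 1/21
  weight(W=3) = 1/12
Total weight = 1/21 + 1/12 = 11/84
P(W=2 | obs) = 1/21 / 11/84 = 4/11
P(W=3 | obs) = 1/12 / 11/84 = 7/11

P(W = 2 | obs) = 4/11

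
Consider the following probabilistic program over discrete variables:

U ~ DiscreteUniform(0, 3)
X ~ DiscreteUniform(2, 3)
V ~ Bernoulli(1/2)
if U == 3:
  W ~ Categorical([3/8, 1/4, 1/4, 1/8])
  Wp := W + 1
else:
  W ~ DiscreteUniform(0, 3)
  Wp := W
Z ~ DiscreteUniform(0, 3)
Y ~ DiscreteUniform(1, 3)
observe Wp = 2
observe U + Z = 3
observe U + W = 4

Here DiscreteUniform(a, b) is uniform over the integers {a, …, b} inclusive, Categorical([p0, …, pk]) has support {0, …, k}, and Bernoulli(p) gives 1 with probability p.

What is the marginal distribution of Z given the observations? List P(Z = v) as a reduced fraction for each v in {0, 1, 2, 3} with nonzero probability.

P(Z=0) = 1/2, P(Z=1) = 1/2

Enumerate traces; 24 have nonzero weight after conditioning:
  (U=2, X=2, V=0, W=2, Z=1, Y=1) weight 1/768
  (U=2, X=2, V=0, W=2, Z=1, Y=2) weight 1/768
  (U=2, X=2, V=0, W=2, Z=1, Y=3) weight 1/768
  (U=2, X=2, V=1, W=2, Z=1, Y=1) weight 1/768
  (U=2, X=2, V=1, W=2, Z=1, Y=2) weight 1/768
  (U=2, X=2, V=1, W=2, Z=1, Y=3) weight 1/768
  (U=2, X=3, V=0, W=2, Z=1, Y=1) weight 1/768
  (U=2, X=3, V=0, W=2, Z=1, Y=2) weight 1/768
  (U=3, X=2, V=0, W=1, Z=0, Y=1) weight 1/768
  … 15 more
Group by Z:
  weight(Z=0) = 1/64
  weight(Z=1) = 1/64
Total weight = 1/64 + 1/64 = 1/32
P(Z=0 | obs) = 1/64 / 1/32 = 1/2
P(Z=1 | obs) = 1/64 / 1/32 = 1/2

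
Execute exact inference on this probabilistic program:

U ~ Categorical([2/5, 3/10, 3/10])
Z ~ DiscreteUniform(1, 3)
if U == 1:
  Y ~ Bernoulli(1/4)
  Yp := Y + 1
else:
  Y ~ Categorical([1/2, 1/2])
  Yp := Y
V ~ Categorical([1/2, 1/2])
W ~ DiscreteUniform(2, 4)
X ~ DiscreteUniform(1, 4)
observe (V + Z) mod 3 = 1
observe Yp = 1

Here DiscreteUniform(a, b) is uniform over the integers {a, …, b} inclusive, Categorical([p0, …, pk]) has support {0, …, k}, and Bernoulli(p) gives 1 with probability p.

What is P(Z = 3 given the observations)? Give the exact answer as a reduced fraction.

Enumerate traces; 72 have nonzero weight after conditioning:
  (U=0, Z=1, Y=1, V=0, W=2, X=1) weight 1/360
  (U=0, Z=1, Y=1, V=0, W=2, X=2) weight 1/360
  (U=0, Z=1, Y=1, V=0, W=2, X=3) weight 1/360
  (U=0, Z=1, Y=1, V=0, W=2, X=4) weight 1/360
  (U=0, Z=1, Y=1, V=0, W=3, X=1) weight 1/360
  (U=0, Z=1, Y=1, V=0, W=3, X=2) weight 1/360
  (U=0, Z=1, Y=1, V=0, W=3, X=3) weight 1/360
  (U=0, Z=1, Y=1, V=0, W=3, X=4) weight 1/360
  (U=0, Z=3, Y=1, V=1, W=2, X=1) weight 1/360
  … 63 more
Group by Z:
  weight(Z=1) = 23/240
  weight(Z=3) = 23/240
Total weight = 23/240 + 23/240 = 23/120
P(Z=1 | obs) = 23/240 / 23/120 = 1/2
P(Z=3 | obs) = 23/240 / 23/120 = 1/2

P(Z = 3 | obs) = 1/2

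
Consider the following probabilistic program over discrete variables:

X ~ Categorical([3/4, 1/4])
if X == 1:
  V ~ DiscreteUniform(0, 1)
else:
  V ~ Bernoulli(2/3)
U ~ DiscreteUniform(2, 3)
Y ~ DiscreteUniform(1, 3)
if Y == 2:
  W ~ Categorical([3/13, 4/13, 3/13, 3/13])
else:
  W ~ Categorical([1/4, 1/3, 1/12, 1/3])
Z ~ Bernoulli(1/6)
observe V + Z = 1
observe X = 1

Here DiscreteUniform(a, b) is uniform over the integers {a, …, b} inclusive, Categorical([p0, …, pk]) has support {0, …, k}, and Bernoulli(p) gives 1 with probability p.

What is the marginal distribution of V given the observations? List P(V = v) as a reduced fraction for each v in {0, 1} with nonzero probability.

P(V=0) = 1/6, P(V=1) = 5/6

Enumerate traces; 48 have nonzero weight after conditioning:
  (X=1, V=0, U=2, Y=1, W=0, Z=1) weight 1/1152
  (X=1, V=0, U=2, Y=1, W=1, Z=1) weight 1/864
  (X=1, V=0, U=2, Y=1, W=2, Z=1) weight 1/3456
  (X=1, V=0, U=2, Y=1, W=3, Z=1) weight 1/864
  (X=1, V=0, U=2, Y=2, W=0, Z=1) weight 1/1248
  (X=1, V=0, U=2, Y=2, W=1, Z=1) weight 1/936
  (X=1, V=0, U=2, Y=2, W=2, Z=1) weight 1/1248
  (X=1, V=0, U=2, Y=2, W=3, Z=1) weight 1/1248
  (X=1, V=1, U=2, Y=1, W=0, Z=0) weight 5/1152
  … 39 more
Group by V:
  weight(V=0) = 1/48
  weight(V=1) = 5/48
Total weight = 1/48 + 5/48 = 1/8
P(V=0 | obs) = 1/48 / 1/8 = 1/6
P(V=1 | obs) = 5/48 / 1/8 = 5/6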